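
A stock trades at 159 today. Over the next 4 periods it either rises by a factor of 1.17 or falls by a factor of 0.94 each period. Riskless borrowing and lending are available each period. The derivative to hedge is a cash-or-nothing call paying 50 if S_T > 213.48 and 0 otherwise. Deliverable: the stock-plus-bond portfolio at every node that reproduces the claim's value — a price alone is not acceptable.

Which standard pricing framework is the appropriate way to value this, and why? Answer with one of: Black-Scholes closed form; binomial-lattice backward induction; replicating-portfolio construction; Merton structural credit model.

Key observation: since the answer must list Δ and B at each node of the 1.17/0.94 lattice on 159, the replicating-portfolio method — solving the two-state system at every node — is the one that applies.

framework: replicating-portfolio construction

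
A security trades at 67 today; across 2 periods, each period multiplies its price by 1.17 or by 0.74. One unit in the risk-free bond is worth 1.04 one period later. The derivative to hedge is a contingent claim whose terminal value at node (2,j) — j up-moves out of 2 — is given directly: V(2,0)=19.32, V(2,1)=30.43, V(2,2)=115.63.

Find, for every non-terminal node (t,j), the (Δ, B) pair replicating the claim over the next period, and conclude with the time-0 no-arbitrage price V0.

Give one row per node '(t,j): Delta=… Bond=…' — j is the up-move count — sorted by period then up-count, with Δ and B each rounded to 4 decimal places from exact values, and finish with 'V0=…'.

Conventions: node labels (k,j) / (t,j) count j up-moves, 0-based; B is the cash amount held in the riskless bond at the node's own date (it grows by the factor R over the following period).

(0,0): Delta=2.0960 Bond=-74.8932
(1,0): Delta=0.5211 Bond=0.1928
(1,1): Delta=2.5276 Bond=-111.7243
V0=65.5377

Arbitrage-free pricing uses the up-move probability p* = (R−d)/(u−d) = 0.6977, discounting each step at R = 1.04.
Payoffs at expiry: V(2,0)=19.3200, V(2,1)=30.4300, V(2,2)=115.6300
  t=1,j=0: stock 49.5800 → up 58.0086 (V=30.4300), down 36.6892 (V=19.3200). Price 26.0300; hedge Δ=0.5211, bond B=0.1928.
  t=1,j=1: stock 78.3900 → up 91.7163 (V=115.6300), down 58.0086 (V=30.4300). Price 86.4153; hedge Δ=2.5276, bond B=-111.7243.
  t=0,j=0: stock 67.0000 → up 78.3900 (V=86.4153), down 49.5800 (V=26.0300). Price 65.5377; hedge Δ=2.0960, bond B=-74.8932.
Verification: the root portfolio costs Δ(0,0)·S0 + B(0,0) = 65.5377, matching V0.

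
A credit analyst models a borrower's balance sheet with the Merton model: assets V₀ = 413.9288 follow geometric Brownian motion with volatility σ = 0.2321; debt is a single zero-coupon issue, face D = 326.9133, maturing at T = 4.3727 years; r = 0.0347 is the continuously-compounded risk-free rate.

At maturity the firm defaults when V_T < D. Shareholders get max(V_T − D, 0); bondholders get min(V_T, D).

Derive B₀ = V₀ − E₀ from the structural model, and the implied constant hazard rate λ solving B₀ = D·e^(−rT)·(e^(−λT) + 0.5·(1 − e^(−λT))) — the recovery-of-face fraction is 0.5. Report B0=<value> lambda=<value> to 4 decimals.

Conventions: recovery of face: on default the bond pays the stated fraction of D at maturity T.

B0=261.2996 lambda=0.0344

Work the structural quantities from V₀ = 413.9288 against face 326.9133:
d₁ = [ln(V₀/D) + (r + σ²/2)T] / (σ√T)
   = [ln(413.9288/326.9133) + (0.0347 + 0.5·0.2321²)·4.3727] / (0.2321·√4.3727)
   = [0.235999 + 0.269512] / 0.485344 = 1.041552
d₂ = d₁ − σ√T = 1.041552 − 0.485344 = 0.556207
N(d₁) = 0.851190,  N(d₂) = 0.710965,  e^(−rT) = 0.859218
E₀ = V₀·N(d₁) − D·e^(−rT)·N(d₂)
   = 413.9288·0.851190 − 326.9133·0.859218·0.710965 = 152.629226
B₀ = V₀ − E₀ = 413.9288 − 152.629226 = 261.299574
e^(−λT) = (B₀·e^(rT)/D − 0.5)/(1 − 0.5) = (261.2996·1.163849/326.9133 − 0.5)/0.5 = 0.86051348
λ = −ln(0.86051348)/4.3727 = 0.034355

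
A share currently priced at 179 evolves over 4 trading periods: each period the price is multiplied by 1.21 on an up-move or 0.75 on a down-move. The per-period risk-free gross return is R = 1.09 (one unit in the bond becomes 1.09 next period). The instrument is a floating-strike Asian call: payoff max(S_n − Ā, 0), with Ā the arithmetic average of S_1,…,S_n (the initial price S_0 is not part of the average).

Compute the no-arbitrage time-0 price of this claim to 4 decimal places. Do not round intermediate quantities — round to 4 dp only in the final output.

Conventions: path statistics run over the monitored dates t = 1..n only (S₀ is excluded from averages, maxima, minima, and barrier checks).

price = 26.8975

Set p* = 0.7391 (from d < R < u); the path-dependent value is the discounted p*-expectation over all price paths.
Enumerate all 2^4 = 16 price paths (U = up ×1.21, D = down ×0.75); each path with k up-moves has probability p*^k·(1−p*)^(4−k).
DDDD: Ā=91.7725, payoff=0.0000, prob=0.004631
UDDD: Ā=148.0596, payoff=0.0000, prob=0.013122
DUDD: Ā=127.4746, payoff=0.0000, prob=0.013122
UUDD: Ā=205.6590, payoff=0.0000, prob=0.037178
DDUD: Ā=112.0358, payoff=0.0000, prob=0.013122
UDUD: Ā=180.7511, payoff=0.0000, prob=0.037178
DUUD: Ā=160.1661, payoff=0.0000, prob=0.037178
UUUD: Ā=258.4013, payoff=0.0000, prob=0.105338
DDDU: Ā=100.4568, payoff=0.0000, prob=0.013122
UDDU: Ā=162.0702, payoff=0.0000, prob=0.037178
DUDU: Ā=141.4852, payoff=5.9313, prob=0.037178
UUDU: Ā=228.2628, payoff=9.5692, prob=0.105338
DDUU: Ā=126.0465, payoff=21.3701, prob=0.037178
UDUU: Ā=203.3550, payoff=34.4771, prob=0.105338
DUUU: Ā=182.7700, payoff=55.0621, prob=0.105338
UUUU: Ā=294.8689, payoff=88.8335, prob=0.298459
Price = Σ prob·payoff / R^4 = 37.968060 / 1.411582 = 26.8975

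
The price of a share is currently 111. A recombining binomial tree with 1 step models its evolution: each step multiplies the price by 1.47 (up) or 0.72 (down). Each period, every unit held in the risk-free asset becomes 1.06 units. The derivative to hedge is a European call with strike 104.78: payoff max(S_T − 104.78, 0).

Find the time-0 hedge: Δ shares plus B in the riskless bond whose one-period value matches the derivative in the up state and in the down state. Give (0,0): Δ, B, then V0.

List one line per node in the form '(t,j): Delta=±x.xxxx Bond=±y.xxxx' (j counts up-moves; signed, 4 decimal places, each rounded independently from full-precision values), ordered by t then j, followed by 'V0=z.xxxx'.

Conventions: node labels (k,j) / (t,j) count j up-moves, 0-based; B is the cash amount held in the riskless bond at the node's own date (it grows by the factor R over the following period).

Since d<R<u, set p* = (R−d)/(u−d) = 0.4533; price each node as the discounted p*-expectation of its children.
Payoffs at expiry: V(1,0)=0.0000, V(1,1)=58.3900
(0,0): S=111.0000. Δ = (V_up−V_dn)/(S_up−S_dn) = (58.3900−0.0000)/(163.1700−79.9200) = 0.7014. V = [p*·58.3900 + (1−p*)·0.0000]/1.06 = 24.9718. B = V − Δ·S = -52.8815.
Verification: the root portfolio costs Δ(0,0)·S0 + B(0,0) = 24.9718, matching V0.

(0,0): Delta=0.7014 Bond=-52.8815
V0=24.9718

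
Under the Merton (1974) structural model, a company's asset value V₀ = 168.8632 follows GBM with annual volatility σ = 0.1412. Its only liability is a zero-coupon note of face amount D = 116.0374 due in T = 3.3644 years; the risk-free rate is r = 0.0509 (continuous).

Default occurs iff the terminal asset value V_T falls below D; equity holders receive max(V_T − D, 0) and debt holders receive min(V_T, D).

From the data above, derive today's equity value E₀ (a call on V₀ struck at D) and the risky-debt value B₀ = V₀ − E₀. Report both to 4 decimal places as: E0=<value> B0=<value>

Apply the equity-as-call identities (strike 116.0374, horizon 3.3644 years):
d₁ = [ln(V₀/D) + (r + σ²/2)T] / (σ√T)
   = [ln(168.8632/116.0374) + (0.0509 + 0.5·0.1412²)·3.3644] / (0.1412·√3.3644)
   = [0.375176 + 0.204787] / 0.258993 = 2.239298
d₂ = d₁ − σ√T = 2.239298 − 0.258993 = 1.980304
N(d₁) = 0.987432,  N(d₂) = 0.976165,  e^(−rT) = 0.842613
E₀ = V₀·N(d₁) − D·e^(−rT)·N(d₂)
   = 168.8632·0.987432 − 116.0374·0.842613·0.976165 = 71.296728
B₀ = V₀ − E₀ = 168.8632 − 71.296728 = 97.566472

E0=71.2967 B0=97.5665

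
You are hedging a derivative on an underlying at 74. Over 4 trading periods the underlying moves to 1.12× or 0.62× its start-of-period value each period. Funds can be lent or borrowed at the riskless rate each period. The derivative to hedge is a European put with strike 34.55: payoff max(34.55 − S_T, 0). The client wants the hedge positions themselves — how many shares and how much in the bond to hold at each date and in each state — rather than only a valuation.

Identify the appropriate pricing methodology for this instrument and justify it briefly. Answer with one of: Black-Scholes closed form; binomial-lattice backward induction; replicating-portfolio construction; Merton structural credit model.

framework: replicating-portfolio construction

Key observation: the deliverable is the dynamic trading strategy on the 4-step tree (spot 74, moves 1.12 and 0.62), so the valuation must go through the node-by-node replicating-portfolio solve.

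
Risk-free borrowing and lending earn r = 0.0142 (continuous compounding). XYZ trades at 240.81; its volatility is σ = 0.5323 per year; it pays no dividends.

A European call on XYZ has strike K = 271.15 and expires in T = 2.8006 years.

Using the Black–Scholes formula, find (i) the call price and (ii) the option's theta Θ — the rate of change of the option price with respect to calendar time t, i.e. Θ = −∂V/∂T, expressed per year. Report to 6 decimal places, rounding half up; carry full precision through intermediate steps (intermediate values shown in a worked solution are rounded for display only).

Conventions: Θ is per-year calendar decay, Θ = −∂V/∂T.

σ√T = 0.5323·√2.8006 = 0.890804
d₁ = (ln(S/K) + (r+σ²/2)T) / (σ√T) = (ln(240.81/271.15) + (0.0142+0.5323²/2)·2.8006) / 0.890804 = (-0.118664 + 0.436534) / 0.890804 = 0.356835
d₂ = d₁ − σ√T = 0.356835 − 0.890804 = -0.533968
e^{−rT} = 0.961012
N(d₁) = 0.639392,  N(d₂) = 0.296682
Call price V = S·N(d₁) − K·e^{−rT}·N(d₂) = 153.972094 − 77.308833 = 76.663261
φ(d₁) = (1/√(2π))·e^{−d₁²/2} = 0.374335
Θ = −S·φ(d₁)·σ/(2√T) − r·K·e^{−rT}·N(d₂) = −14.336259 − 1.097785 = -15.434045

price = 76.663261
Θ = -15.434045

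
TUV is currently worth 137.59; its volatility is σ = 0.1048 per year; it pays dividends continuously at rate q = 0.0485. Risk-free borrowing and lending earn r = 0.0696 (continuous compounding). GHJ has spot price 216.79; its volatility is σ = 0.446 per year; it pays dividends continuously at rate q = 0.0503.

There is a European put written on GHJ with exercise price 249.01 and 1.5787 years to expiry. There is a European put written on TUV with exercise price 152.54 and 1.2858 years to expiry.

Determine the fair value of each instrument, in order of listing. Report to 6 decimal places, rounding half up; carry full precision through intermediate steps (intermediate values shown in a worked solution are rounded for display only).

[GHJ put K=249.01]
σ√T = 0.446·√1.5787 = 0.560383
d₁ = (ln(S/K) + (r−q+σ²/2)T) / (σ√T) = (ln(216.79/249.01) + (0.0696−0.0503+0.446²/2)·1.5787) / 0.560383 = (-0.138564 + 0.187483) / 0.560383 = 0.087296
d₂ = d₁ − σ√T = 0.087296 − 0.560383 = -0.473086
e^{−rT} = 0.895944
e^{−qT} = 0.923662
N(−d₁) = 0.465218,  N(−d₂) = 0.681924
price = K·e^{−rT}·N(−d₂) − S·e^{−qT}·N(−d₁) = 152.136594 − 93.155612 = 58.980982
[TUV put K=152.54]
σ√T = 0.1048·√1.2858 = 0.118836
d₁ = (ln(S/K) + (r−q+σ²/2)T) / (σ√T) = (ln(137.59/152.54) + (0.0696−0.0485+0.1048²/2)·1.2858) / 0.118836 = (-0.103149 + 0.034191) / 0.118836 = -0.580272
d₂ = d₁ − σ√T = -0.580272 − 0.118836 = -0.699108
e^{−rT} = 0.914396
e^{−qT} = 0.939543
N(−d₁) = 0.719134,  N(−d₂) = 0.757758
price = K·e^{−rT}·N(−d₂) − S·e^{−qT}·N(−d₁) = 105.693535 − 92.963790 = 12.729745

price(GHJ put K=249.01) = 58.980982
price(TUV put K=152.54) = 12.729745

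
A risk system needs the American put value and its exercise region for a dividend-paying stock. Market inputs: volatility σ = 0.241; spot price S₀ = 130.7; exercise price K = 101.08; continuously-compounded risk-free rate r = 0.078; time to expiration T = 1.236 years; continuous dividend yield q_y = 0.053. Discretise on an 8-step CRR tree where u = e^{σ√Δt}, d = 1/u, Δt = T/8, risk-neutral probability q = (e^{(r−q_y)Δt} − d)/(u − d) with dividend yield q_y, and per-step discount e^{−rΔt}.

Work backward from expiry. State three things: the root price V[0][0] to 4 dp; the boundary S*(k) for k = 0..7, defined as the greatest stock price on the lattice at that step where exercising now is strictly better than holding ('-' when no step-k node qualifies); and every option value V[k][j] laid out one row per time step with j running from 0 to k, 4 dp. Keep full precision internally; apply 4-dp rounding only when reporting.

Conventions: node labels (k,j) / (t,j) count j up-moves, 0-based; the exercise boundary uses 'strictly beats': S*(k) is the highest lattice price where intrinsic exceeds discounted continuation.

Δt=0.15450  u=1.09936  d=0.90962  q=0.49673  discount=0.98802
step 8 (expiry): payoffs max(K−S,0) = 39.8232 27.0454 11.6022 0.0000 0.0000 0.0000 0.0000 0.0000 0.0000
step 7: (k=7,j=0): S=67.3434, K−S=33.7366, hold=33.0750 ⇒ V=33.7366 exercise | (k=7,j=1): S=81.3907, K−S=19.6893, hold=19.1422 ⇒ V=19.6893 exercise | (k=7,j=2): S=98.3683, K−S=2.7117, hold=5.7691 ⇒ V=5.7691 continue | (k=7,j=3): S=118.8873, K−S=0.0000, hold=0.0000 ⇒ V=0.0000 continue | (k=7,j=4): S=143.6864, K−S=0.0000, hold=0.0000 ⇒ V=0.0000 continue | (k=7,j=5): S=173.6585, K−S=0.0000, hold=0.0000 ⇒ V=0.0000 continue | (k=7,j=6): S=209.8825, K−S=0.0000, hold=0.0000 ⇒ V=0.0000 continue | (k=7,j=7): S=253.6626, K−S=0.0000, hold=0.0000 ⇒ V=0.0000 continue  boundary S*=81.3907
step 6: (k=6,j=0): S=74.0346, K−S=27.0454, hold=26.4383 ⇒ V=27.0454 exercise | (k=6,j=1): S=89.4778, K−S=11.6022, hold=12.6217 ⇒ V=12.6217 continue | (k=6,j=2): S=108.1422, K−S=0.0000, hold=2.8686 ⇒ V=2.8686 continue | (k=6,j=3): S=130.7000, K−S=0.0000, hold=0.0000 ⇒ V=0.0000 continue | (k=6,j=4): S=157.9632, K−S=0.0000, hold=0.0000 ⇒ V=0.0000 continue | (k=6,j=5): S=190.9133, K−S=0.0000, hold=0.0000 ⇒ V=0.0000 continue | (k=6,j=6): S=230.7365, K−S=0.0000, hold=0.0000 ⇒ V=0.0000 continue  boundary S*=74.0346
step 5: (k=5,j=0): S=81.3907, K−S=19.6893, hold=19.6425 ⇒ V=19.6893 exercise | (k=5,j=1): S=98.3683, K−S=2.7117, hold=7.6839 ⇒ V=7.6839 continue | (k=5,j=2): S=118.8873, K−S=0.0000, hold=1.4264 ⇒ V=1.4264 continue | (k=5,j=3): S=143.6864, K−S=0.0000, hold=0.0000 ⇒ V=0.0000 continue | (k=5,j=4): S=173.6585, K−S=0.0000, hold=0.0000 ⇒ V=0.0000 continue | (k=5,j=5): S=209.8825, K−S=0.0000, hold=0.0000 ⇒ V=0.0000 continue  boundary S*=81.3907
step 4: (k=4,j=0): S=89.4778, K−S=11.6022, hold=13.5614 ⇒ V=13.5614 continue | (k=4,j=1): S=108.1422, K−S=0.0000, hold=4.5208 ⇒ V=4.5208 continue | (k=4,j=2): S=130.7000, K−S=0.0000, hold=0.7093 ⇒ V=0.7093 continue | (k=4,j=3): S=157.9632, K−S=0.0000, hold=0.0000 ⇒ V=0.0000 continue | (k=4,j=4): S=190.9133, K−S=0.0000, hold=0.0000 ⇒ V=0.0000 continue  boundary S*=-
step 3: (k=3,j=0): S=98.3683, K−S=2.7117, hold=8.9620 ⇒ V=8.9620 continue | (k=3,j=1): S=118.8873, K−S=0.0000, hold=2.5960 ⇒ V=2.5960 continue | (k=3,j=2): S=143.6864, K−S=0.0000, hold=0.3527 ⇒ V=0.3527 continue | (k=3,j=3): S=173.6585, K−S=0.0000, hold=0.0000 ⇒ V=0.0000 continue  boundary S*=-
step 2: (k=2,j=0): S=108.1422, K−S=0.0000, hold=5.7303 ⇒ V=5.7303 continue | (k=2,j=1): S=130.7000, K−S=0.0000, hold=1.4639 ⇒ V=1.4639 continue | (k=2,j=2): S=157.9632, K−S=0.0000, hold=0.1754 ⇒ V=0.1754 continue  boundary S*=-
step 1: (k=1,j=0): S=118.8873, K−S=0.0000, hold=3.5678 ⇒ V=3.5678 continue | (k=1,j=1): S=143.6864, K−S=0.0000, hold=0.8140 ⇒ V=0.8140 continue  boundary S*=-
step 0: (k=0,j=0): S=130.7000, K−S=0.0000, hold=2.1735 ⇒ V=2.1735 continue  boundary S*=-

price = 2.1735
boundary = - - - - - 81.3907 74.0346 81.3907
tree:
2.1735
3.5678 0.8140
5.7303 1.4639 0.1754
8.9620 2.5960 0.3527 0.0000
13.5614 4.5208 0.7093 0.0000 0.0000
19.6893 7.6839 1.4264 0.0000 0.0000 0.0000
27.0454 12.6217 2.8686 0.0000 0.0000 0.0000 0.0000
33.7366 19.6893 5.7691 0.0000 0.0000 0.0000 0.0000 0.0000
39.8232 27.0454 11.6022 0.0000 0.0000 0.0000 0.0000 0.0000 0.0000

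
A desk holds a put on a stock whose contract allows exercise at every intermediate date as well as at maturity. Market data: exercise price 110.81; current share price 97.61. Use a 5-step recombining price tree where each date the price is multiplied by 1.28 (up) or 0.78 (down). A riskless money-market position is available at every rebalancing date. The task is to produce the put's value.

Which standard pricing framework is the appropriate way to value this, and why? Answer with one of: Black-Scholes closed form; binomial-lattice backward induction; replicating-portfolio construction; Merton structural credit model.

Key observation: with exercise allowed before expiry on a discrete up/down model (5 steps from spot 97.61), the strike-110.81 put's value must be rolled back through the tree testing early exercise at each node.

framework: binomial-lattice backward induction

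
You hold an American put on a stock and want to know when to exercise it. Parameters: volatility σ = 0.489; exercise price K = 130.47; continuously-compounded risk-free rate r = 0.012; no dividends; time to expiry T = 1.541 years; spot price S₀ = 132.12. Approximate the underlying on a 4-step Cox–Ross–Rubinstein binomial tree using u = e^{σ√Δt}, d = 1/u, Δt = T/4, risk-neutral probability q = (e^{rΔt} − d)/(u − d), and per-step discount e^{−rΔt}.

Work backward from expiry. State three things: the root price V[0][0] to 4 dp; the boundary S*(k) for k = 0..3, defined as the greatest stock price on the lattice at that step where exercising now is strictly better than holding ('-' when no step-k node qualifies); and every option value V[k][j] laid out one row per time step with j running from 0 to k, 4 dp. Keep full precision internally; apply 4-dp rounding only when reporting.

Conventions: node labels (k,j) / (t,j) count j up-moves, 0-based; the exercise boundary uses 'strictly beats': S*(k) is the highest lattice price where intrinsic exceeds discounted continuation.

price = 27.7575
boundary = - - 72.0010 53.1525
tree:
27.7575
41.0793 10.5548
58.4690 18.6757 0.0000
77.3175 33.0446 0.0000 0.0000
91.2318 58.4690 0.0000 0.0000 0.0000

Δt=0.38525  u=1.35461  d=0.73822  q=0.43222  discount=0.99539
step 4 (expiry): payoffs max(K−S,0) = 91.2318 58.4690 0.0000 0.0000 0.0000
step 3: (k=3,j=0): S=53.1525, K−S=77.3175, hold=76.7157 ⇒ V=77.3175 exercise | (k=3,j=1): S=97.5335, K−S=32.9365, hold=33.0446 ⇒ V=33.0446 continue | (k=3,j=2): S=178.9713, K−S=0.0000, hold=0.0000 ⇒ V=0.0000 continue | (k=3,j=3): S=328.4076, K−S=0.0000, hold=0.0000 ⇒ V=0.0000 continue  boundary S*=53.1525
step 2: (k=2,j=0): S=72.0010, K−S=58.4690, hold=57.9137 ⇒ V=58.4690 exercise | (k=2,j=1): S=132.1200, K−S=0.0000, hold=18.6757 ⇒ V=18.6757 continue | (k=2,j=2): S=242.4367, K−S=0.0000, hold=0.0000 ⇒ V=0.0000 continue  boundary S*=72.0010
step 1: (k=1,j=0): S=97.5335, K−S=32.9365, hold=41.0793 ⇒ V=41.0793 continue | (k=1,j=1): S=178.9713, K−S=0.0000, hold=10.5548 ⇒ V=10.5548 continue  boundary S*=-
step 0: (k=0,j=0): S=132.1200, K−S=0.0000, hold=27.7575 ⇒ V=27.7575 continue  boundary S*=-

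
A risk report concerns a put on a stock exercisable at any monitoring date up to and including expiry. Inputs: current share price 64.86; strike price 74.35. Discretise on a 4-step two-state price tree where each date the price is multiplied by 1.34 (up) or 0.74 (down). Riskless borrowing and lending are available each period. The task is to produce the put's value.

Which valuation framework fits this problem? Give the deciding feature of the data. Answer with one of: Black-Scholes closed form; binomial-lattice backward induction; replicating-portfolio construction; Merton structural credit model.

framework: binomial-lattice backward induction

Key observation: the put (strike 74.35 on spot 64.86) is American-style on a 4-step discrete price model, so the early-exercise decision at every node requires stepwise backward valuation — a closed form cannot price the exercise right.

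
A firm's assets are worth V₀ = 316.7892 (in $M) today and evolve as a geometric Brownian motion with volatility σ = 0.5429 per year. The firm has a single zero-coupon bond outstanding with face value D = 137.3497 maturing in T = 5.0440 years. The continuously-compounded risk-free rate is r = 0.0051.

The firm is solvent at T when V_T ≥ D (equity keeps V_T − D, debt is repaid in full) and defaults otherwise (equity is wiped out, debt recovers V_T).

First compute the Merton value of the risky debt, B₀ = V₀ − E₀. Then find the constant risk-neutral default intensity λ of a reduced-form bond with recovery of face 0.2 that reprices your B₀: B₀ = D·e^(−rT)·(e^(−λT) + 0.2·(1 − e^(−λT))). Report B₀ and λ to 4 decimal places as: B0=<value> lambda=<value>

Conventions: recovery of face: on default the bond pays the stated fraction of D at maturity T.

B0=101.8930 lambda=0.0703

Apply the equity-as-call identities (strike 137.3497, horizon 5.0440 years):
d₁ = [ln(V₀/D) + (r + σ²/2)T] / (σ√T)
   = [ln(316.7892/137.3497) + (0.0051 + 0.5·0.5429²)·5.0440] / (0.5429·√5.0440)
   = [0.835706 + 0.769060] / 1.219291 = 1.316147
d₂ = d₁ − σ√T = 1.316147 − 1.219291 = 0.096856
N(d₁) = 0.905938,  N(d₂) = 0.538580,  e^(−rT) = 0.974604
E₀ = V₀·N(d₁) − D·e^(−rT)·N(d₂)
   = 316.7892·0.905938 − 137.3497·0.974604·0.538580 = 214.896177
B₀ = V₀ − E₀ = 316.7892 − 214.896177 = 101.893023
e^(−λT) = (B₀·e^(rT)/D − 0.2)/(1 − 0.2) = (101.8930·1.026058/137.3497 − 0.2)/0.8 = 0.70147770
λ = −ln(0.70147770)/5.0440 = 0.070295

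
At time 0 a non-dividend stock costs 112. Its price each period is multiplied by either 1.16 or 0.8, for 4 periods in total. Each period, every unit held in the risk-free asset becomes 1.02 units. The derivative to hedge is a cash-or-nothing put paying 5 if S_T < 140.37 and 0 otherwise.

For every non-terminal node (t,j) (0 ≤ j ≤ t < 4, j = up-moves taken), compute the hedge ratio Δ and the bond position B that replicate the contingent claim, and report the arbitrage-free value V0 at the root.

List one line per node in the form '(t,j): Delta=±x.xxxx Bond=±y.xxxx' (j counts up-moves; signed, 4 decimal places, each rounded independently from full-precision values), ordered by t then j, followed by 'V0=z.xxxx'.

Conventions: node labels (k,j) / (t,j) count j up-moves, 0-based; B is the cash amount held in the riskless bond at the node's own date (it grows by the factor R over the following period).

Risk-neutral probability p* = (R−d)/(u−d) = (1.02−0.8)/(1.16−0.8) = 0.6111.
Payoffs at expiry: V(4,0)=5.0000, V(4,1)=5.0000, V(4,2)=5.0000, V(4,3)=5.0000, V(4,4)=0.0000
(3,0): S=57.3440. Δ = (V_up−V_dn)/(S_up−S_dn) = (5.0000−5.0000)/(66.5190−45.8752) = 0.0000. V = [p*·5.0000 + (1−p*)·5.0000]/1.02 = 4.9020. B = V − Δ·S = 4.9020.
(3,1): S=83.1488. Δ = (V_up−V_dn)/(S_up−S_dn) = (5.0000−5.0000)/(96.4526−66.5190) = 0.0000. V = [p*·5.0000 + (1−p*)·5.0000]/1.02 = 4.9020. B = V − Δ·S = 4.9020.
(3,2): S=120.5658. Δ = (V_up−V_dn)/(S_up−S_dn) = (5.0000−5.0000)/(139.8563−96.4526) = 0.0000. V = [p*·5.0000 + (1−p*)·5.0000]/1.02 = 4.9020. B = V − Δ·S = 4.9020.
(3,3): S=174.8204. Δ = (V_up−V_dn)/(S_up−S_dn) = (0.0000−5.0000)/(202.7916−139.8563) = -0.0794. V = [p*·0.0000 + (1−p*)·5.0000]/1.02 = 1.9063. B = V − Δ·S = 15.7952.
(2,0): S=71.6800. Δ = (V_up−V_dn)/(S_up−S_dn) = (4.9020−4.9020)/(83.1488−57.3440) = 0.0000. V = [p*·4.9020 + (1−p*)·4.9020]/1.02 = 4.8058. B = V − Δ·S = 4.8058.
(2,1): S=103.9360. Δ = (V_up−V_dn)/(S_up−S_dn) = (4.9020−4.9020)/(120.5658−83.1488) = 0.0000. V = [p*·4.9020 + (1−p*)·4.9020]/1.02 = 4.8058. B = V − Δ·S = 4.8058.
(2,2): S=150.7072. Δ = (V_up−V_dn)/(S_up−S_dn) = (1.9063−4.9020)/(174.8204−120.5658) = -0.0552. V = [p*·1.9063 + (1−p*)·4.9020]/1.02 = 3.0111. B = V − Δ·S = 11.3323.
(1,0): S=89.6000. Δ = (V_up−V_dn)/(S_up−S_dn) = (4.8058−4.8058)/(103.9360−71.6800) = 0.0000. V = [p*·4.8058 + (1−p*)·4.8058]/1.02 = 4.7116. B = V − Δ·S = 4.7116.
(1,1): S=129.9200. Δ = (V_up−V_dn)/(S_up−S_dn) = (3.0111−4.8058)/(150.7072−103.9360) = -0.0384. V = [p*·3.0111 + (1−p*)·4.8058]/1.02 = 3.6363. B = V − Δ·S = 8.6218.
(0,0): S=112.0000. Δ = (V_up−V_dn)/(S_up−S_dn) = (3.6363−4.7116)/(129.9200−89.6000) = -0.0267. V = [p*·3.6363 + (1−p*)·4.7116]/1.02 = 3.9750. B = V − Δ·S = 6.9619.
Verification: the root portfolio costs Δ(0,0)·S0 + B(0,0) = 3.9750, matching V0.

(0,0): Delta=-0.0267 Bond=6.9619
(1,0): Delta=0.0000 Bond=4.7116
(1,1): Delta=-0.0384 Bond=8.6218
(2,0): Delta=0.0000 Bond=4.8058
(2,1): Delta=0.0000 Bond=4.8058
(2,2): Delta=-0.0552 Bond=11.3323
(3,0): Delta=0.0000 Bond=4.9020
(3,1): Delta=0.0000 Bond=4.9020
(3,2): Delta=0.0000 Bond=4.9020
(3,3): Delta=-0.0794 Bond=15.7952
V0=3.9750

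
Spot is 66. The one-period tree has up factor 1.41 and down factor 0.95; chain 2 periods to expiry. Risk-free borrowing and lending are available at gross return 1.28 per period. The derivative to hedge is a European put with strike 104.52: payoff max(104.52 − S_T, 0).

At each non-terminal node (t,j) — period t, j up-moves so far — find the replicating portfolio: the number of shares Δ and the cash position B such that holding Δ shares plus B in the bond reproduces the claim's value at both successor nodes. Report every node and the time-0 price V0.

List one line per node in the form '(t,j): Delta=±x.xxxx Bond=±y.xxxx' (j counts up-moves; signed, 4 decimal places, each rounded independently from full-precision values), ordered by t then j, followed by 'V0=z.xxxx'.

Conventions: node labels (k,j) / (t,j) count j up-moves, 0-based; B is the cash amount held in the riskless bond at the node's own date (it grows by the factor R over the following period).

No-arbitrage ⇒ martingale measure with p* = (R−d)/(u−d) = 0.7174.
Terminal payoffs: V(2,0)=44.9550, V(2,1)=16.1130, V(2,2)=0.0000
(1,0): S=62.7000. Δ = (V_up−V_dn)/(S_up−S_dn) = (16.1130−44.9550)/(88.4070−59.5650) = -1.0000. V = [p*·16.1130 + (1−p*)·44.9550]/1.28 = 18.9563. B = V − Δ·S = 81.6562.
(1,1): S=93.0600. Δ = (V_up−V_dn)/(S_up−S_dn) = (0.0000−16.1130)/(131.2146−88.4070) = -0.3764. V = [p*·0.0000 + (1−p*)·16.1130]/1.28 = 3.5576. B = V − Δ·S = 38.5858.
(0,0): S=66.0000. Δ = (V_up−V_dn)/(S_up−S_dn) = (3.5576−18.9563)/(93.0600−62.7000) = -0.5072. V = [p*·3.5576 + (1−p*)·18.9563]/1.28 = 6.1792. B = V − Δ·S = 39.6546.
Verification: the root portfolio costs Δ(0,0)·S0 + B(0,0) = 6.1792, matching V0.

(0,0): Delta=-0.5072 Bond=39.6546
(1,0): Delta=-1.0000 Bond=81.6562
(1,1): Delta=-0.3764 Bond=38.5858
V0=6.1792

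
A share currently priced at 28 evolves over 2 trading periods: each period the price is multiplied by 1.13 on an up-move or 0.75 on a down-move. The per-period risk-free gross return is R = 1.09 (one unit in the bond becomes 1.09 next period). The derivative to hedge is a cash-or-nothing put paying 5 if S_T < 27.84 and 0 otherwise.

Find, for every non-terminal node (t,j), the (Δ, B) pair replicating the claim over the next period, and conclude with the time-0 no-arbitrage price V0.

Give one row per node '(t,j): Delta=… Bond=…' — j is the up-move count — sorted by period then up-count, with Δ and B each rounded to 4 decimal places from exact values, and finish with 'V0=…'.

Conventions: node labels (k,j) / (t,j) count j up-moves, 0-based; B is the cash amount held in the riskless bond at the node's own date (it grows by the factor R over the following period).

(0,0): Delta=-0.3857 Bond=11.6401
(1,0): Delta=0.0000 Bond=4.5872
(1,1): Delta=-0.4159 Bond=13.6408
V0=0.8393

Arbitrage-free pricing uses the up-move probability p* = (R−d)/(u−d) = 0.8947, discounting each step at R = 1.09.
Expiry values: V(2,0)=5.0000, V(2,1)=5.0000, V(2,2)=0.0000
Node (1,0) S=21.0000: V=(p*·5.0000+(1−p*)·5.0000)/1.09=4.5872; Δ=(5.0000−5.0000)/(23.7300−15.7500)=0.0000; B=V−Δ·S=4.5872
Node (1,1) S=31.6400: V=(p*·0.0000+(1−p*)·5.0000)/1.09=0.4829; Δ=(0.0000−5.0000)/(35.7532−23.7300)=-0.4159; B=V−Δ·S=13.6408
Node (0,0) S=28.0000: V=(p*·0.4829+(1−p*)·4.5872)/1.09=0.8393; Δ=(0.4829−4.5872)/(31.6400−21.0000)=-0.3857; B=V−Δ·S=11.6401
Sanity check at the root: Δ(0,0)·S0 + B(0,0) reproduces V0 = 0.8393.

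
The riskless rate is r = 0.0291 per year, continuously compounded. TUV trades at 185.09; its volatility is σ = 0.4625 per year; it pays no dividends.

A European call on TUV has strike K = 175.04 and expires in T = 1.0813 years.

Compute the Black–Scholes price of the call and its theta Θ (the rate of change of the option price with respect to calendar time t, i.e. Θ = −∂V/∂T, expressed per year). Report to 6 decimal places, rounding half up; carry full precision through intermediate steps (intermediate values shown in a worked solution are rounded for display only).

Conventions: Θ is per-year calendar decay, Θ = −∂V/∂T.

σ√T = 0.4625·√1.0813 = 0.480933
d₁ = (ln(S/K) + (r+σ²/2)T) / (σ√T) = (ln(185.09/175.04) + (0.0291+0.4625²/2)·1.0813) / 0.480933 = (0.055828 + 0.147114) / 0.480933 = 0.421975
d₂ = d₁ − σ√T = 0.421975 − 0.480933 = -0.058958
e^{−rT} = 0.969024
N(d₁) = 0.663478,  N(d₂) = 0.476493
Call price V = S·N(d₁) − K·e^{−rT}·N(d₂) = 122.803224 − 80.821733 = 41.981491
φ(d₁) = (1/√(2π))·e^{−d₁²/2} = 0.364959
Θ = −S·φ(d₁)·σ/(2√T) − r·K·e^{−rT}·N(d₂) = −15.022277 − 2.351912 = -17.374189

price = 41.981491
Θ = -17.374189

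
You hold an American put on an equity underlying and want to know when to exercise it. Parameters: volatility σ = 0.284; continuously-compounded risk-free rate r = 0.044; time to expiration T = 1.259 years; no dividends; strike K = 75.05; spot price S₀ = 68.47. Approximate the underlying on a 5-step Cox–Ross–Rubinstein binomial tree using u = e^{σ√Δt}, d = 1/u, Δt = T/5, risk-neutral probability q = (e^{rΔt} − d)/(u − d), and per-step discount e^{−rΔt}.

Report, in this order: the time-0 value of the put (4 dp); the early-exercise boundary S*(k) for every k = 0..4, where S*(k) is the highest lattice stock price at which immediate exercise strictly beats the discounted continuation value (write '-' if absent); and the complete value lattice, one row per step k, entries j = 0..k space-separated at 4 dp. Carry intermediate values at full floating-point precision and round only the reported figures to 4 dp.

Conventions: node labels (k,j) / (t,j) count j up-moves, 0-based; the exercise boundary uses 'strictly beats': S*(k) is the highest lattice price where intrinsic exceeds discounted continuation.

price = 10.8286
boundary = - - 51.4894 59.3757 51.4894
tree:
10.8286
16.3412 5.6299
23.5606 9.5806 1.8570
30.3995 15.6743 3.7809 0.0000
36.3301 23.5606 7.6983 0.0000 0.0000
41.4729 30.3995 15.6743 0.0000 0.0000 0.0000

Δt=0.25180, u=1.15316, d=0.86718, q=0.50339, disc=e^(-rΔt)=0.98898
k=5 terminal: V=max(K-S,0) → 41.4729 30.3995 15.6743 0.0000 0.0000 0.0000
k=4: j=0 S=38.7199 intr=36.3301 cont=35.5032 V=36.3301[EX]; j=1 S=51.4894 intr=23.5606 cont=22.7337 V=23.5606[EX]; j=2 S=68.4700 intr=6.5800 cont=7.6983 V=7.6983[hold]; j=3 S=91.0507 intr=0.0000 cont=0.0000 V=0.0000[hold]; j=4 S=121.0782 intr=0.0000 cont=0.0000 V=0.0000[hold]  S*(4)=51.4894
k=3: j=0 S=44.6505 intr=30.3995 cont=29.5726 V=30.3995[EX]; j=1 S=59.3757 intr=15.6743 cont=15.4041 V=15.6743[EX]; j=2 S=78.9572 intr=0.0000 cont=3.7809 V=3.7809[hold]; j=3 S=104.9965 intr=0.0000 cont=0.0000 V=0.0000[hold]  S*(3)=59.3757
k=2: j=0 S=51.4894 intr=23.5606 cont=22.7337 V=23.5606[EX]; j=1 S=68.4700 intr=6.5800 cont=9.5806 V=9.5806[hold]; j=2 S=91.0507 intr=0.0000 cont=1.8570 V=1.8570[hold]  S*(2)=51.4894
k=1: j=0 S=59.3757 intr=15.6743 cont=16.3412 V=16.3412[hold]; j=1 S=78.9572 intr=0.0000 cont=5.6299 V=5.6299[hold]  S*(1)=-
k=0: j=0 S=68.4700 intr=6.5800 cont=10.8286 V=10.8286[hold]  S*(0)=-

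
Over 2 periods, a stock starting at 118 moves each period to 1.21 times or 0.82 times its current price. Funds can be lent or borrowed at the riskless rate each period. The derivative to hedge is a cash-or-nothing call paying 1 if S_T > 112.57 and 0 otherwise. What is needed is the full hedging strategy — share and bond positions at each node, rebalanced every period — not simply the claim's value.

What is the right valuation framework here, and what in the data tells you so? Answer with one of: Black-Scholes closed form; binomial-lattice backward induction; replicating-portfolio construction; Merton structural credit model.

framework: replicating-portfolio construction

Key observation: what is demanded is not a single number but the (Δ, B) position at each node of the 1.21/0.82 tree starting at 118; constructing those positions is the replicating-portfolio method.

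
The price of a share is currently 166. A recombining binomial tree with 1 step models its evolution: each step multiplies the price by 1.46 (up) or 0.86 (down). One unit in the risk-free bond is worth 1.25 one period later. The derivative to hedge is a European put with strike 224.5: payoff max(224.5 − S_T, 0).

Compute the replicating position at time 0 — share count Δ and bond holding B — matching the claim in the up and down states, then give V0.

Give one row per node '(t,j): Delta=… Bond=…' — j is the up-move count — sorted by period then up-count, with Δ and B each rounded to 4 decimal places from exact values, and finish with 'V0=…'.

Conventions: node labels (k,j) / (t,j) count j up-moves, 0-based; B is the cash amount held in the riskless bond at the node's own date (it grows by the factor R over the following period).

The replicating-portfolio and risk-neutral prices coincide; use p* = (1.25−0.86)/(1.46−0.86) = 0.6500 for the latter.
Terminal payoffs: V(1,0)=81.7400, V(1,1)=0.0000
  t=0,j=0: stock 166.0000 → up 242.3600 (V=0.0000), down 142.7600 (V=81.7400). Price 22.8872; hedge Δ=-0.8207, bond B=159.1205.
As a check, the time-0 holding Δ(0,0)·S0 + B(0,0) comes to 22.8872 — exactly V0.

(0,0): Delta=-0.8207 Bond=159.1205
V0=22.8872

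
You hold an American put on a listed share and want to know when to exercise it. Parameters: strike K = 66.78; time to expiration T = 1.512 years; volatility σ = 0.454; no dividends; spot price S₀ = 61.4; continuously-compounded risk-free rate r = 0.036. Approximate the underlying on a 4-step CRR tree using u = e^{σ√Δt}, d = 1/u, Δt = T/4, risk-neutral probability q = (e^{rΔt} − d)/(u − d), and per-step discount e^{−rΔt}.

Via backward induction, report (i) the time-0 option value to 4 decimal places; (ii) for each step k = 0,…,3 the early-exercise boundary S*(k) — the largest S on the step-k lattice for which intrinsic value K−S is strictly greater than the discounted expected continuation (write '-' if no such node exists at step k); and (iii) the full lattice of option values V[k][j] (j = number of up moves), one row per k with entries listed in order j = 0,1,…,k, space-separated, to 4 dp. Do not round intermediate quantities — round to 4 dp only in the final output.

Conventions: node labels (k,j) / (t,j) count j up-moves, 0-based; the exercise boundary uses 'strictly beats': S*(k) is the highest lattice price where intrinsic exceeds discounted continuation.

price = 15.3680
boundary = - - 35.1335 46.4457
tree:
15.3680
22.5069 7.2761
31.6465 12.2328 1.5557
40.2035 20.3343 2.8930 0.0000
46.6763 31.6465 5.3800 0.0000 0.0000

Δt=0.37800, u=1.32198, d=0.75644, q=0.45489, disc=e^(-rΔt)=0.98648
k=4 terminal: V=max(K-S,0) → 46.6763 31.6465 5.3800 0.0000 0.0000
k=3: j=0 S=26.5765 intr=40.2035 cont=39.3009 V=40.2035[EX]; j=1 S=46.4457 intr=20.3343 cont=19.4318 V=20.3343[EX]; j=2 S=81.1693 intr=0.0000 cont=2.8930 V=2.8930[hold]; j=3 S=141.8529 intr=0.0000 cont=0.0000 V=0.0000[hold]  S*(3)=46.4457
k=2: j=0 S=35.1335 intr=31.6465 cont=30.7439 V=31.6465[EX]; j=1 S=61.4000 intr=5.3800 cont=12.2328 V=12.2328[hold]; j=2 S=107.3038 intr=0.0000 cont=1.5557 V=1.5557[hold]  S*(2)=35.1335
k=1: j=0 S=46.4457 intr=20.3343 cont=22.5069 V=22.5069[hold]; j=1 S=81.1693 intr=0.0000 cont=7.2761 V=7.2761[hold]  S*(1)=-
k=0: j=0 S=61.4000 intr=5.3800 cont=15.3680 V=15.3680[hold]  S*(0)=-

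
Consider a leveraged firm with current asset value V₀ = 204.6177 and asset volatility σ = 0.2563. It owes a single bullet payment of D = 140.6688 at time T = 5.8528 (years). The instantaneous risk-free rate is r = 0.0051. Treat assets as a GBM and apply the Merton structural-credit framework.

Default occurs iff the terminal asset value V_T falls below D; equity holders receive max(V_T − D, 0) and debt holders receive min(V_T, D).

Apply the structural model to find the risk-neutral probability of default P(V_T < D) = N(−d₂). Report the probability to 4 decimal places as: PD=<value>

With assets at 204.6177 and a single debt payment of 140.6688 at 5.8528 years:
d₁ = [ln(V₀/D) + (r + σ²/2)T] / (σ√T)
   = [ln(204.6177/140.6688) + (0.0051 + 0.5·0.2563²)·5.8528] / (0.2563·√5.8528)
   = [0.374735 + 0.222084] / 0.620055 = 0.962525
d₂ = d₁ − σ√T = 0.962525 − 0.620055 = 0.342470
risk-neutral PD = N(−d₂) = N(-0.342470) = 0.365999

PD=0.3660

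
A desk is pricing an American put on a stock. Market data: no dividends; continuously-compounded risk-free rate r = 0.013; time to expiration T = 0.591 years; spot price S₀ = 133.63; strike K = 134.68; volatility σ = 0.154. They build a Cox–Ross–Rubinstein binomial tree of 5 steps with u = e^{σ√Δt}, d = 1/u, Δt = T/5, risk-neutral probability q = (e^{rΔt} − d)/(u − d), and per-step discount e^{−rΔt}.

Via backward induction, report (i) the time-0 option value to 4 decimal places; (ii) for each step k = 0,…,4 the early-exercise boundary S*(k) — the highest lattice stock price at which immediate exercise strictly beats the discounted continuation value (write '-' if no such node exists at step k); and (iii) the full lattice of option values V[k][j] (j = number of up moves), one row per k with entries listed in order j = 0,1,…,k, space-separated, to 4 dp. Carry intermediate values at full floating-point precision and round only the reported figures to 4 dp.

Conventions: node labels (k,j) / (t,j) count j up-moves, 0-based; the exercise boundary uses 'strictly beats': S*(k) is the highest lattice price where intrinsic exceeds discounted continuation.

params: Δt=0.11820 u=1.05437 d=0.94843 q=0.50128 e^(-rΔt)=0.99846
t_5 payoffs: 32.1304 20.6755 7.9411 0.0000 0.0000 0.0000
t_4: node(4,0) S=108.1255 payoff=26.5545 vs cont=26.3477 → 26.5545 [stop]  node(4,1) S=120.2032 payoff=14.4768 vs cont=14.2700 → 14.4768 [stop]  node(4,2) S=133.6300 payoff=1.0500 vs cont=3.9543 → 3.9543 [wait]  node(4,3) S=148.5566 payoff=0.0000 vs cont=0.0000 → 0.0000 [wait]  node(4,4) S=165.1505 payoff=0.0000 vs cont=0.0000 → 0.0000 [wait]  ⇒ S*(4)=120.2032
t_3: node(3,0) S=114.0045 payoff=20.6755 vs cont=20.4687 → 20.6755 [stop]  node(3,1) S=126.7389 payoff=7.9411 vs cont=9.1879 → 9.1879 [wait]  node(3,2) S=140.8958 payoff=0.0000 vs cont=1.9690 → 1.9690 [wait]  node(3,3) S=156.6339 payoff=0.0000 vs cont=0.0000 → 0.0000 [wait]  ⇒ S*(3)=114.0045
t_2: node(2,0) S=120.2032 payoff=14.4768 vs cont=14.8941 → 14.8941 [wait]  node(2,1) S=133.6300 payoff=1.0500 vs cont=5.5607 → 5.5607 [wait]  node(2,2) S=148.5566 payoff=0.0000 vs cont=0.9805 → 0.9805 [wait]  ⇒ S*(2)=-
t_1: node(1,0) S=126.7389 payoff=7.9411 vs cont=10.1997 → 10.1997 [wait]  node(1,1) S=140.8958 payoff=0.0000 vs cont=3.2597 → 3.2597 [wait]  ⇒ S*(1)=-
t_0: node(0,0) S=133.6300 payoff=1.0500 vs cont=6.7105 → 6.7105 [wait]  ⇒ S*(0)=-

price = 6.7105
boundary = - - - 114.0045 120.2032
tree:
6.7105
10.1997 3.2597
14.8941 5.5607 0.9805
20.6755 9.1879 1.9690 0.0000
26.5545 14.4768 3.9543 0.0000 0.0000
32.1304 20.6755 7.9411 0.0000 0.0000 0.0000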